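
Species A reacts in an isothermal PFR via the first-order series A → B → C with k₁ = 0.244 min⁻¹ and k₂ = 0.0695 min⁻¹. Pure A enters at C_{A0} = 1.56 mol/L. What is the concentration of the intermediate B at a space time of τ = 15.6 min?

0.689 mol/L

The intermediate concentration in a first-order A→B→C sequence is C_B = k₁C_{A0}(e^(−k₁τ) − e^(−k₂τ))/(k₂−k₁).
e^(−k₁τ) = e^(−0.244×15.6) = e^(−3.806) = 0.02223; e^(−k₂τ) = e^(−1.084) = 0.3382.
C_B = 0.244×1.56/(0.0695−0.244) × (0.02223−0.3382) = (-2.181)×(-0.3159) = 0.6892 mol/L.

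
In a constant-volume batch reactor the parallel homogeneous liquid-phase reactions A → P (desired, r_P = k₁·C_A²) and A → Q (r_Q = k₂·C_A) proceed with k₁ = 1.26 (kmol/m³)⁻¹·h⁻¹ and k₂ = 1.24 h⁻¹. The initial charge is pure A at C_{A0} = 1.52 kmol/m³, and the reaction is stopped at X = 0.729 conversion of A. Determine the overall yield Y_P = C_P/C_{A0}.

C_A = C_{A0}(1−X) = 0.4119 kmol/m³.
Along a PFR/batch, dC_Q/dC_A = −r_Q/(r_P+r_Q) = −k₂/(k₂+k₁·C_A).
Integrating from C_{A0} to C_A: C_Q = (1.24/1.26)·ln[(1.24+1.26·1.52)/(1.24+1.26·0.412)] = 0.9841·ln(3.155/1.759) = 0.5750 kmol/m³.
Then C_P = (C_{A0}−C_A) − C_Q = 1.108 − 0.5750 = 0.5331 kmol/m³.
Y_P = C_P/C_{A0} = 0.5331/1.52 = 0.351.

0.351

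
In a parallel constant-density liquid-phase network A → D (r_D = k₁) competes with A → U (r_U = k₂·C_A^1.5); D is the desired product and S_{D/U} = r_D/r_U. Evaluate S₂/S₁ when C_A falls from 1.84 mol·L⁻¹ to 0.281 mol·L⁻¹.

16.8

S_{D/U} = (k₁/k₂)·C_A^-1.5, so S₂/S₁ = (C_{A,2}/C_{A,1})^-1.5.
= (0.281/1.84)^(-1.5) = (0.1527)^(-1.5) = 16.8.
Selectivity toward D rises as C_A falls — low-concentration operation is favoured.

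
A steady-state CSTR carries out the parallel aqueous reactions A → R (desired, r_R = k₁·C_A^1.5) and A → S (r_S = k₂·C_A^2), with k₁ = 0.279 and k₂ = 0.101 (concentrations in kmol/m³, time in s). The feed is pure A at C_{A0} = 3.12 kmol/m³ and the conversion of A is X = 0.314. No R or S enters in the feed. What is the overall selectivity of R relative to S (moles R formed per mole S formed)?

1.89

Exit C_A = C_{A0}(1−X) = 3.12×0.686 = 2.140 kmol/m³.
A CSTR operates uniformly at the exit composition, giving r_R = 0.8736 and r_S = 0.4627 (each k·C_A^n at C_A = 2.140).
Overall selectivity = C_R/C_S = r_Rτ/(r_Sτ) = r_R/r_S = 1.89.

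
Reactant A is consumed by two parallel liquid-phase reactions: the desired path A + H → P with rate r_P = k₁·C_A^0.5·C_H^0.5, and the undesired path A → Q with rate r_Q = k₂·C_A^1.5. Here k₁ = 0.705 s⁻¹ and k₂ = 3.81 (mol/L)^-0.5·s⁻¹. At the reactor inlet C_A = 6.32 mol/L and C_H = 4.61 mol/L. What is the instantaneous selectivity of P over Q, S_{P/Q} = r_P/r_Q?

0.0629

S_{P/Q} = r_P/r_Q = (k₁·C_A^0.5·C_H^0.5)/(k₂·C_A^1.5) = (k₁/k₂)·C_A⁻¹·C_H^0.5.
= (0.705×6.320^0.5×4.610^0.5) / (3.81×6.320^1.5) = 3.805/60.53 = 0.0629.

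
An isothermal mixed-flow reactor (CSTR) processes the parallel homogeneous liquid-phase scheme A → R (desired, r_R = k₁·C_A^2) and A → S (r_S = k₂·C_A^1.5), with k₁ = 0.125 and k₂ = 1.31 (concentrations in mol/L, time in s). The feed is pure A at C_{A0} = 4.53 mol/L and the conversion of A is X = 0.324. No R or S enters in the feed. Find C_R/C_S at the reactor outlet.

Exit C_A = C_{A0}(1−X) = 4.53×0.676 = 3.062 mol/L.
Rates in a CSTR are evaluated at the outlet concentration: r_R = 0.125×3.062^2 = 1.172, r_S = 1.31×3.062^1.5 = 7.020.
Overall selectivity = C_R/C_S = r_Rτ/(r_Sτ) = r_R/r_S = 0.167.

0.167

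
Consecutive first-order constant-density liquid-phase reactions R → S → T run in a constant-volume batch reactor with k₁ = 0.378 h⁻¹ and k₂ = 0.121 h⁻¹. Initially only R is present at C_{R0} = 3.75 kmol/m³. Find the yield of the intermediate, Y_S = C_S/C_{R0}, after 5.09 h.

0.580

The intermediate concentration in a first-order A→B→C sequence is C_S = k₁C_{R0}(e^(−k₁t) − e^(−k₂t))/(k₂−k₁).
e^(−k₁t) = e^(−0.378×5.09) = e^(−1.924) = 0.1460; e^(−k₂t) = e^(−0.6159) = 0.5402.
C_S = 0.378×3.75/(0.121−0.378) × (0.1460−0.5402) = (-5.516)×(-0.3941) = 2.174 kmol/m³.
Y_S = C_S/C_{R0} = 2.174/3.75 = 0.580.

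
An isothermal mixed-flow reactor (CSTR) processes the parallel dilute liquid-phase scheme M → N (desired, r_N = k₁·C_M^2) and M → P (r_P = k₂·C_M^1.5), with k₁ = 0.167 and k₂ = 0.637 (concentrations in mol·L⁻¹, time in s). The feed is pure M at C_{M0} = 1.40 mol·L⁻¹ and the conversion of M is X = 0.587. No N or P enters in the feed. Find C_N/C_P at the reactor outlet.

0.199

Exit C_M = C_{M0}(1−X) = 1.40×0.413 = 0.5782 mol·L⁻¹.
A CSTR operates uniformly at the exit composition, giving r_N = 0.05583 and r_P = 0.2801 (each k·C_M^n at C_M = 0.5782).
Overall selectivity = C_N/C_P = r_Nτ/(r_Pτ) = r_N/r_P = 0.199.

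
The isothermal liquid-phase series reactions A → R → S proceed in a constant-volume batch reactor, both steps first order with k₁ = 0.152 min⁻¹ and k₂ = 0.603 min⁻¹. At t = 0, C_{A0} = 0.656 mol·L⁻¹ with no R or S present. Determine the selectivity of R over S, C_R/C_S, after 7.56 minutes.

For first-order series with pure A initially, C_R(t) = k₁C_{A0}/(k₂−k₁)·(e^(−k₁t) − e^(−k₂t)).
e^(−k₁t) = e^(−0.152×7.56) = e^(−1.149) = 0.3169; e^(−k₂t) = e^(−4.559) = 0.01048.
C_R = 0.152×0.656/(0.603−0.152) × (0.3169−0.01048) = 0.2211×0.3064 = 0.06775 mol·L⁻¹.
C_A = C_{A0}e^(−k₁t) = 0.2079 mol·L⁻¹, so C_S = C_{A0}−C_A−C_R = 0.3804 mol·L⁻¹; C_R/C_S = 0.178.

0.178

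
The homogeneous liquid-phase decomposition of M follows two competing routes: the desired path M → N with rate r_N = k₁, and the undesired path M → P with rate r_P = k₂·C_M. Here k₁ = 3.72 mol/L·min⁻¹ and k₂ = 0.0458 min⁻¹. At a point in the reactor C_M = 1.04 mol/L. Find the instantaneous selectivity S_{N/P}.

78.1

S_{N/P} = r_N/r_P = (k₁)/(k₂·C_M) = (k₁/k₂)·C_M⁻¹.
= (3.72) / (0.0458×1.040) = 3.720/0.04763 = 78.1.
The undesired path is higher order in M, so low C_M (CSTR or dilute feed) favours N.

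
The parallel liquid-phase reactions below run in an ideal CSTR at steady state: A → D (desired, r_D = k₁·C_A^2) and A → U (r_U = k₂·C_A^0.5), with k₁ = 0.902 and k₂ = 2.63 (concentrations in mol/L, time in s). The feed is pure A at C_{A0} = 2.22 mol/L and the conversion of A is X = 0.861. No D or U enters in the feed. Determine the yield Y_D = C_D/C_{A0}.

Exit C_A = C_{A0}(1−X) = 2.22×0.139 = 0.3086 mol/L.
Rates in a CSTR are evaluated at the outlet concentration: r_D = 0.902×0.3086^2 = 0.08589, r_U = 2.63×0.3086^0.5 = 1.461.
Fraction of consumed A going to D: r_D/(r_D+r_U) = 0.05553.
C_D = 0.05553·C_{A0}·X = 0.05553×2.22×0.861 = 0.106 mol/L; Y_D = C_D/C_{A0} = 0.0478.

0.0478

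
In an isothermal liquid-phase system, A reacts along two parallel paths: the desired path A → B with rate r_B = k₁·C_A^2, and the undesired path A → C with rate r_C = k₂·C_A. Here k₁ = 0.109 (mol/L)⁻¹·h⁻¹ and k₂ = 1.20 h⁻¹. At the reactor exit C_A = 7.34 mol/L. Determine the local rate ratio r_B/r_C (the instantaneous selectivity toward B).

0.667

S_{B/C} = r_B/r_C = (k₁·C_A^2)/(k₂·C_A) = (k₁/k₂)·C_A.
= (0.109×7.340^2) / (1.20×7.340) = 5.872/8.808 = 0.667.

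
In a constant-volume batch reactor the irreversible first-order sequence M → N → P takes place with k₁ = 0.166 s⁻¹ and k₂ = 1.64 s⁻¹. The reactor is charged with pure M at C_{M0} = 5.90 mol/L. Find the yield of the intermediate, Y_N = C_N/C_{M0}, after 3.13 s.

The intermediate concentration in a first-order A→B→C sequence is C_N = k₁C_{M0}(e^(−k₁t) − e^(−k₂t))/(k₂−k₁).
e^(−k₁t) = e^(−0.166×3.13) = e^(−0.5196) = 0.5948; e^(−k₂t) = e^(−5.133) = 0.005898.
C_N = 0.166×5.90/(1.64−0.166) × (0.5948−0.005898) = 0.6645×0.5889 = 0.3913 mol/L.
Y_N = C_N/C_{M0} = 0.3913/5.90 = 0.0663.

0.0663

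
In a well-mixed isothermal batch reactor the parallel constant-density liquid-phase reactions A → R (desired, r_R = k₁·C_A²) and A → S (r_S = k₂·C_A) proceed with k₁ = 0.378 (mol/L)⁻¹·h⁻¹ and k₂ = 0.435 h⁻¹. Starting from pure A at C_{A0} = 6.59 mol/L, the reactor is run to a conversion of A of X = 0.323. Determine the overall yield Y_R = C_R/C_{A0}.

0.267

C_A = C_{A0}(1−X) = 4.461 mol/L.
Along a PFR/batch, dC_S/dC_A = −r_S/(r_R+r_S) = −k₂/(k₂+k₁·C_A).
Integrating from C_{A0} to C_A: C_S = (0.435/0.378)·ln[(0.435+0.378·6.59)/(0.435+0.378·4.46)] = 1.151·ln(2.926/2.121) = 0.3700 mol/L.
Then C_R = (C_{A0}−C_A) − C_S = 2.129 − 0.3700 = 1.759 mol/L.
Y_R = C_R/C_{A0} = 1.759/6.59 = 0.267.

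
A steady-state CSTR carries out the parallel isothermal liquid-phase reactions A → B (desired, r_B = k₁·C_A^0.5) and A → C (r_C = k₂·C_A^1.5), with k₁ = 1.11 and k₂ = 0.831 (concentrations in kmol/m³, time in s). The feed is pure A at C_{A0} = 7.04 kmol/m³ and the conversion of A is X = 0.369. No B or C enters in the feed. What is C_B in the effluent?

0.601 kmol/m³

Exit C_A = C_{A0}(1−X) = 7.04×0.631 = 4.442 kmol/m³.
In a CSTR the entire volume is at exit conditions, so r_B = 1.11×4.442^0.5 = 2.340 and r_C = 0.831×4.442^1.5 = 7.780.
Fraction of consumed A going to B: r_B/(r_B+r_C) = 0.2312.
C_B = 0.2312·C_{A0}·X = 0.2312×7.04×0.369 = 0.601 kmol/m³.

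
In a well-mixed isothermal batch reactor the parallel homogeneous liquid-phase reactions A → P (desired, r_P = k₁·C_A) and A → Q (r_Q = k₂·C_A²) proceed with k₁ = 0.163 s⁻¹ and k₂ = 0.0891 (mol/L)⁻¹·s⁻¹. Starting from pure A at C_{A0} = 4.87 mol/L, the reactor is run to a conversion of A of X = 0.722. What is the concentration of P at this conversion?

1.36 mol/L

C_A = C_{A0}(1−X) = 1.354 mol/L.
Along a PFR/batch, dC_P/dC_A = −r_P/(r_P+r_Q) = −k₁/(k₁+k₂·C_A).
Integrating from C_{A0} to C_A: C_P = (0.163/0.0891)·ln[(0.163+0.0891·4.87)/(0.163+0.0891·1.35)] = 1.829·ln(0.5969/0.2836) = 1.361 mol/L.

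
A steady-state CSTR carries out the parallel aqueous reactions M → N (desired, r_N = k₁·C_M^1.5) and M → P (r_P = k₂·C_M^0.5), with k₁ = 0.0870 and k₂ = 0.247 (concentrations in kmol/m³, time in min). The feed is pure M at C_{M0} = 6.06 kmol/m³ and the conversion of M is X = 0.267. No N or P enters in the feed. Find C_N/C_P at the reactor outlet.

1.56

Exit C_M = C_{M0}(1−X) = 6.06×0.733 = 4.442 kmol/m³.
A CSTR operates uniformly at the exit composition, giving r_N = 0.8145 and r_P = 0.5206 (each k·C_M^n at C_M = 4.442).
Overall selectivity = C_N/C_P = r_Nτ/(r_Pτ) = r_N/r_P = 1.56.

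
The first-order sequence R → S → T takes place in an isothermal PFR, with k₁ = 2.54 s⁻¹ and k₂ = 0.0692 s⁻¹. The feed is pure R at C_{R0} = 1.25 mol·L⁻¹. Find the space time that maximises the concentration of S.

1.46 s

The intermediate peaks when r₁ = r₂, i.e. k₁e^(−k₁τ) = k₂e^(−k₂τ), giving τ_opt = ln(k₂/k₁)/(k₂−k₁).
= ln(0.0692/2.54)/(0.0692−2.54) = ln(0.02724)/-2.471 = -3.603/-2.471 = 1.46 s.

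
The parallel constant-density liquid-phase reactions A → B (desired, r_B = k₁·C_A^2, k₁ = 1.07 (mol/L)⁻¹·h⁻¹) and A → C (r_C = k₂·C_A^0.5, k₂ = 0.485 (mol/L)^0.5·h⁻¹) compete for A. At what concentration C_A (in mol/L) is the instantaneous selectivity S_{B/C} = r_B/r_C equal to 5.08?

1.74 mol/L

S_{B/C} = (k₁/k₂)·C_A^1.5 ⇒ C_A = (S·k₂/k₁)^(1/1.5).
= (5.08×0.485/1.07)^(0.6667) = (2.303)^(0.6667) = 1.74 mol/L.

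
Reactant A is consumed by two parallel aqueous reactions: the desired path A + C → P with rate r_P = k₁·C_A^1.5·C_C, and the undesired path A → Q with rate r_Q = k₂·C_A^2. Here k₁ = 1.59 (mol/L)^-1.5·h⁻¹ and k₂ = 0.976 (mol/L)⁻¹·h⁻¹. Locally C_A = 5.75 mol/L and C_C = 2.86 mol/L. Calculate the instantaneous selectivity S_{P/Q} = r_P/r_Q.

S_{P/Q} = r_P/r_Q = (k₁·C_A^1.5·C_C)/(k₂·C_A^2) = (k₁/k₂)·C_A^-0.5·C_C.
= (1.59×5.750^1.5×2.860) / (0.976×5.750^2) = 62.70/32.27 = 1.94.

1.94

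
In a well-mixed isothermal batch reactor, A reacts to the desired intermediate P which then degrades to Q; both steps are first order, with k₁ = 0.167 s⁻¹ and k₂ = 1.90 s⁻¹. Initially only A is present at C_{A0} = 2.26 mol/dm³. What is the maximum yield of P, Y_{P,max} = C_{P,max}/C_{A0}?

Evaluating C_P at t_opt = ln(k₂/k₁)/(k₂−k₁) gives C_{P,max}/C_{A0} = (k₁/k₂)^[k₂/(k₂−k₁)].
= (0.167/1.90)^(1.90/(1.90−0.167)) = (0.08789)^(1.096) = 0.06953.

0.0695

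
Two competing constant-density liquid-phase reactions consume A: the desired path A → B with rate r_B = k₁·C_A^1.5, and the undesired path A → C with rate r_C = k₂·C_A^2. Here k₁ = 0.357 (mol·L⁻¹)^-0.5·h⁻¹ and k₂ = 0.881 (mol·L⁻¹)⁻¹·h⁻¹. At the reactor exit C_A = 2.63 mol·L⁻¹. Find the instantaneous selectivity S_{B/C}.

0.250

S_{B/C} = r_B/r_C = (k₁·C_A^1.5)/(k₂·C_A^2) = (k₁/k₂)·C_A^-0.5.
= (0.357×2.630^1.5) / (0.881×2.630^2) = 1.523/6.094 = 0.250.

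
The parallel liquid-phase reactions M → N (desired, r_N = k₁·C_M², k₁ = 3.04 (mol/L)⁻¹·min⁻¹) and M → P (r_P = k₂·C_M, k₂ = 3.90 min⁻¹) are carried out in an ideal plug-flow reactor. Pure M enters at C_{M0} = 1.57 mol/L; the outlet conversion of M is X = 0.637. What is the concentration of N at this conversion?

0.446 mol/L

C_M = C_{M0}(1−X) = 0.5699 mol/L.
Along a PFR/batch, dC_P/dC_M = −r_P/(r_N+r_P) = −k₂/(k₂+k₁·C_M).
Integrating from C_{M0} to C_M: C_P = (3.90/3.04)·ln[(3.90+3.04·1.57)/(3.90+3.04·0.570)] = 1.283·ln(8.673/5.633) = 0.5537 mol/L.
Then C_N = (C_{M0}−C_M) − C_P = 1.000 − 0.5537 = 0.4463 mol/L.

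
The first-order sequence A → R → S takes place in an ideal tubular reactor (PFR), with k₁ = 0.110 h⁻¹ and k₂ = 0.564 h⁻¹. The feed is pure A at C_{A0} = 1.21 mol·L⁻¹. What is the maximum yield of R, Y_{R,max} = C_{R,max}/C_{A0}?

Evaluating C_R at τ_opt = ln(k₂/k₁)/(k₂−k₁) gives C_{R,max}/C_{A0} = (k₁/k₂)^[k₂/(k₂−k₁)].
= (0.110/0.564)^(0.564/(0.564−0.110)) = (0.1950)^(1.242) = 0.1313.

0.131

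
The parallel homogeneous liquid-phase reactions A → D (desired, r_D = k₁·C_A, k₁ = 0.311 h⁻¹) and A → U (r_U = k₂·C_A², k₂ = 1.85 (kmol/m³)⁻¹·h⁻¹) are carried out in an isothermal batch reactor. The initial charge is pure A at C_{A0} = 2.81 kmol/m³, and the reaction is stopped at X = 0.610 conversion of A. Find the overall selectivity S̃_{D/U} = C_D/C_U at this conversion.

0.0918

C_A = C_{A0}(1−X) = 1.096 kmol/m³.
Along a PFR/batch, dC_D/dC_A = −r_D/(r_D+r_U) = −k₁/(k₁+k₂·C_A).
Integrating from C_{A0} to C_A: C_D = (0.311/1.85)·ln[(0.311+1.85·2.81)/(0.311+1.85·1.10)] = 0.1681·ln(5.510/2.338) = 0.1441 kmol/m³.
C_U = (C_{A0}−C_A)−C_D = 1.570 kmol/m³; S̃_{D/U} = 0.1441/1.570 = 0.0918.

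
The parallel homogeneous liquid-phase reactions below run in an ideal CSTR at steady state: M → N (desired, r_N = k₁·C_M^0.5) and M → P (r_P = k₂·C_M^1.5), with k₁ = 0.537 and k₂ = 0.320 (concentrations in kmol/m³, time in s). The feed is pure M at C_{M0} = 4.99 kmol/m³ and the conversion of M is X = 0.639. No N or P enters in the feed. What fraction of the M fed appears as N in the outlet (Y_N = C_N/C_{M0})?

0.308

Exit C_M = C_{M0}(1−X) = 4.99×0.361 = 1.801 kmol/m³.
A CSTR operates uniformly at the exit composition, giving r_N = 0.7207 and r_P = 0.7737 (each k·C_M^n at C_M = 1.801).
Fraction of consumed M going to N: r_N/(r_N+r_P) = 0.4823.
C_N = 0.4823·C_{M0}·X = 0.4823×4.99×0.639 = 1.54 kmol/m³; Y_N = C_N/C_{M0} = 0.308.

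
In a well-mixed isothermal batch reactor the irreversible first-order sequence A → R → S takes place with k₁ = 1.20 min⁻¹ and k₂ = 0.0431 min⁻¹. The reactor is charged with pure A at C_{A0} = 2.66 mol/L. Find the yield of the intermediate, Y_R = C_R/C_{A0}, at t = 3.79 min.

0.870

Solving the coupled first-order balances gives C_R(t) = [k₁/(k₂−k₁)]·C_{A0}·(e^(−k₁t) − e^(−k₂t)).
e^(−k₁t) = e^(−1.20×3.79) = e^(−4.548) = 0.01059; e^(−k₂t) = e^(−0.1633) = 0.8493.
C_R = 1.20×2.66/(0.0431−1.20) × (0.01059−0.8493) = (-2.759)×(-0.8387) = 2.314 mol/L.
Y_R = C_R/C_{A0} = 2.314/2.66 = 0.870.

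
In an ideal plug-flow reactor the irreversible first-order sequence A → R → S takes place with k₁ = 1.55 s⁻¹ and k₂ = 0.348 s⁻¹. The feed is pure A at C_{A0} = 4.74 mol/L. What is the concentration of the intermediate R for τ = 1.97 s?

2.79 mol/L

For first-order series with pure A initially, C_R(τ) = k₁C_{A0}/(k₂−k₁)·(e^(−k₁τ) − e^(−k₂τ)).
e^(−k₁τ) = e^(−1.55×1.97) = e^(−3.054) = 0.04719; e^(−k₂τ) = e^(−0.6856) = 0.5038.
C_R = 1.55×4.74/(0.348−1.55) × (0.04719−0.5038) = (-6.112)×(-0.4566) = 2.791 mol/L.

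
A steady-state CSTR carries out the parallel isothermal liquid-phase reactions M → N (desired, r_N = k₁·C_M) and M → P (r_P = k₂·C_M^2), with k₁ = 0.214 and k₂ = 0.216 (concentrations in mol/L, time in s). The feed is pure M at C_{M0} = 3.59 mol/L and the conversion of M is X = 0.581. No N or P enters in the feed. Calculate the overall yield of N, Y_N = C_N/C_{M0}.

Exit C_M = C_{M0}(1−X) = 3.59×0.419 = 1.504 mol/L.
Rates in a CSTR are evaluated at the outlet concentration: r_N = 0.214×1.504 = 0.3219, r_P = 0.216×1.504^2 = 0.4887.
Fraction of consumed M going to N: r_N/(r_N+r_P) = 0.3971.
C_N = 0.3971·C_{M0}·X = 0.3971×3.59×0.581 = 0.828 mol/L; Y_N = C_N/C_{M0} = 0.231.

0.231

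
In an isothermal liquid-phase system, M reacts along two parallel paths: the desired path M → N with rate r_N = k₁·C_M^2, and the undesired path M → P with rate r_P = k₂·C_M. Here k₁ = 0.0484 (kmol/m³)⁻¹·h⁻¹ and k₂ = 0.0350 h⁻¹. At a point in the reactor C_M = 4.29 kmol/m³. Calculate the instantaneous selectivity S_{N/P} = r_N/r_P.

5.93

S_{N/P} = r_N/r_P = (k₁·C_M^2)/(k₂·C_M) = (k₁/k₂)·C_M.
= (0.0484×4.290^2) / (0.0350×4.290) = 0.8908/0.1502 = 5.93.
Since the desired path is higher order in M, keeping C_M high (PFR or concentrated feed) favours N.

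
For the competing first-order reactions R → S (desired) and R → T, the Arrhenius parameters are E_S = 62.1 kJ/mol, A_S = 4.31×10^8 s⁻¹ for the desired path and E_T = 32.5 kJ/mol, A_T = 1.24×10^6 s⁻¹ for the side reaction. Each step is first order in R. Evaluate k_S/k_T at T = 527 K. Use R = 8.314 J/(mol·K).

0.405

Since both paths have the same order in R, the concentration cancels and S_{S/T} = k_S/k_T = (A_S/A_T)·exp[(E_T−E_S)/(RT)].
(E_T−E_S)/(RT) = (32.5−62.1)×10³/(8.314×527) = -29600/4381 = -6.756.
k_S/k_T = (4.31×10^8/1.24×10^6)·exp(-6.756) = 347.6 × 0.001164 = 0.405.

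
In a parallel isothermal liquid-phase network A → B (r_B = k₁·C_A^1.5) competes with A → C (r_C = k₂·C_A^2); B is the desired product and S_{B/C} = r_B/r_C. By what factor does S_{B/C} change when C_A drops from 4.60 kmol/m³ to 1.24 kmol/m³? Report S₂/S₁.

S_{B/C} = (k₁/k₂)·C_A^-0.5, so S₂/S₁ = (C_{A,2}/C_{A,1})^-0.5.
= (1.24/4.60)^(-0.5) = (0.2696)^(-0.5) = 1.93.

1.93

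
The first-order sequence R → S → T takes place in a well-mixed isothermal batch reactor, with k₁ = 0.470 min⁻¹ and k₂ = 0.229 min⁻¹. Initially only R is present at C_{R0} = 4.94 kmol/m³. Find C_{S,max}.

2.49 kmol/m³

At the optimum, C_{S,max}/C_{R0} = (k₁/k₂)^[k₂/(k₂−k₁)].
= (0.470/0.229)^(0.229/(0.229−0.470)) = (2.052)^(-0.9502) = 0.5050.
C_{S,max} = 0.5050×4.94 = 2.49 kmol/m³.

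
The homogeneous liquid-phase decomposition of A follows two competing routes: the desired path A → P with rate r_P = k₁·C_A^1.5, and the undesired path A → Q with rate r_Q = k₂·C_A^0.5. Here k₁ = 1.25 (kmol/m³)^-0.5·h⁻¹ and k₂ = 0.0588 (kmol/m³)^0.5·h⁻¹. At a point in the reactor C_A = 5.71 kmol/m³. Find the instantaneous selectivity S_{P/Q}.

121

S_{P/Q} = r_P/r_Q = (k₁·C_A^1.5)/(k₂·C_A^0.5) = (k₁/k₂)·C_A.
= (1.25×5.710^1.5) / (0.0588×5.710^0.5) = 17.06/0.1405 = 121.
Since the desired path is higher order in A, keeping C_A high (PFR or concentrated feed) favours P.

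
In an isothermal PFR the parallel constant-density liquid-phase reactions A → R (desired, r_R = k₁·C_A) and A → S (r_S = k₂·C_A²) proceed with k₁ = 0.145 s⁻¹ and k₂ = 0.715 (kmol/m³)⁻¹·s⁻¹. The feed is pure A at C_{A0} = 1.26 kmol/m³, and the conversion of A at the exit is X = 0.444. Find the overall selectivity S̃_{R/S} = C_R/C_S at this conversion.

0.212

C_A = C_{A0}(1−X) = 0.7006 kmol/m³.
Along a PFR/batch, dC_R/dC_A = −r_R/(r_R+r_S) = −k₁/(k₁+k₂·C_A).
Integrating from C_{A0} to C_A: C_R = (0.145/0.715)·ln[(0.145+0.715·1.26)/(0.145+0.715·0.701)] = 0.2028·ln(1.046/0.6459) = 0.09775 kmol/m³.
C_S = (C_{A0}−C_A)−C_R = 0.4617 kmol/m³; S̃_{R/S} = 0.09775/0.4617 = 0.212.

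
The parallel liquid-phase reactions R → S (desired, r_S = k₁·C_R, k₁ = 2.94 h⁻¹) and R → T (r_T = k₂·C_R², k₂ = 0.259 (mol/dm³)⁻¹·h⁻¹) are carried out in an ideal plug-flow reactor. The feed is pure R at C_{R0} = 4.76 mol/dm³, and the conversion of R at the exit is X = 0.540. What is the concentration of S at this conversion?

C_R = C_{R0}(1−X) = 2.190 mol/dm³.
Along a PFR/batch, dC_S/dC_R = −r_S/(r_S+r_T) = −k₁/(k₁+k₂·C_R).
Integrating from C_{R0} to C_R: C_S = (2.94/0.259)·ln[(2.94+0.259·4.76)/(2.94+0.259·2.19)] = 11.35·ln(4.173/3.507) = 1.973 mol/dm³.

1.97 mol/dm³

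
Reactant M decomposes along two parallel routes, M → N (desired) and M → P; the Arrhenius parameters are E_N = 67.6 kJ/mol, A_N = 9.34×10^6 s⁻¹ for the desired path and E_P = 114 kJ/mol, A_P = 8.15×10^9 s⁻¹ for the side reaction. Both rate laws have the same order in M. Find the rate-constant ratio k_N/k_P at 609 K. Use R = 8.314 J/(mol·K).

10.9

Since both paths have the same order in M, the concentration cancels and S_{N/P} = k_N/k_P = (A_N/A_P)·exp[(E_P−E_N)/(RT)].
(E_P−E_N)/(RT) = (114−67.6)×10³/(8.314×609) = 46400/5063 = 9.164.
k_N/k_P = (9.34×10^6/8.15×10^9)·exp(9.164) = 0.001146 × 9548 = 10.9.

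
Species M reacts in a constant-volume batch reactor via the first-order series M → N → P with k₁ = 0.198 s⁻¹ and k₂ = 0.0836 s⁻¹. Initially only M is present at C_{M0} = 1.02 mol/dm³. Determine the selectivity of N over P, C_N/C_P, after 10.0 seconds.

Solving the coupled first-order balances gives C_N(t) = [k₁/(k₂−k₁)]·C_{M0}·(e^(−k₁t) − e^(−k₂t)).
e^(−k₁t) = e^(−0.198×10.0) = e^(−1.980) = 0.1381; e^(−k₂t) = e^(−0.8360) = 0.4334.
C_N = 0.198×1.02/(0.0836−0.198) × (0.1381−0.4334) = (-1.765)×(-0.2954) = 0.5214 mol/dm³.
C_M = C_{M0}e^(−k₁t) = 0.1408 mol/dm³, so C_P = C_{M0}−C_M−C_N = 0.3577 mol/dm³; C_N/C_P = 1.46.

1.46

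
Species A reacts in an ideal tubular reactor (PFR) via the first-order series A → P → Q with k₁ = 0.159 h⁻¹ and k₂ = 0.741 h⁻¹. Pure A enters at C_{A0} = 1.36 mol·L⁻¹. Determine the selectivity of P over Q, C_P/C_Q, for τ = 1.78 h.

1.17

The intermediate concentration in a first-order A→B→C sequence is C_P = k₁C_{A0}(e^(−k₁τ) − e^(−k₂τ))/(k₂−k₁).
e^(−k₁τ) = e^(−0.159×1.78) = e^(−0.2830) = 0.7535; e^(−k₂τ) = e^(−1.319) = 0.2674.
C_P = 0.159×1.36/(0.741−0.159) × (0.7535−0.2674) = 0.3715×0.4861 = 0.1806 mol·L⁻¹.
C_A = C_{A0}e^(−k₁τ) = 1.025 mol·L⁻¹, so C_Q = C_{A0}−C_A−C_P = 0.1546 mol·L⁻¹; C_P/C_Q = 1.17.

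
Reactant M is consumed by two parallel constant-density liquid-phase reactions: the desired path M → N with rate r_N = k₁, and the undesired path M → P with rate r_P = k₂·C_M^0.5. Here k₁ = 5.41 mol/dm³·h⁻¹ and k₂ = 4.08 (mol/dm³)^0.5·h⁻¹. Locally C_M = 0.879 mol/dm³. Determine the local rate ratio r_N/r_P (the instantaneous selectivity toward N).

1.41

S_{N/P} = r_N/r_P = (k₁)/(k₂·C_M^0.5) = (k₁/k₂)·C_M^-0.5.
= (5.41) / (4.08×0.8790^0.5) = 5.410/3.825 = 1.41.
The undesired path is higher order in M, so low C_M (CSTR or dilute feed) favours N.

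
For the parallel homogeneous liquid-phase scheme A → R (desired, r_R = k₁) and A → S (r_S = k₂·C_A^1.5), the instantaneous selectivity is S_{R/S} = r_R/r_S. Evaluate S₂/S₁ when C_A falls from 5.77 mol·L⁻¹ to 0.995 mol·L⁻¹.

S_{R/S} = (k₁/k₂)·C_A^-1.5, so S₂/S₁ = (C_{A,2}/C_{A,1})^-1.5.
= (0.995/5.77)^(-1.5) = (0.1724)^(-1.5) = 14.0.
Selectivity toward R rises as C_A falls — low-concentration operation is favoured.

14.0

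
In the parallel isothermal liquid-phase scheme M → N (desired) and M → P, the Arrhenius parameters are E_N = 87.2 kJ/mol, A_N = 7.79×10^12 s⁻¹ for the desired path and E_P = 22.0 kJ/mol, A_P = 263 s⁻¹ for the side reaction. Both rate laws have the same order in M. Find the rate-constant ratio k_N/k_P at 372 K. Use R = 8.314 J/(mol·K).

Since both paths have the same order in M, the concentration cancels and S_{N/P} = k_N/k_P = (A_N/A_P)·exp[(E_P−E_N)/(RT)].
(E_P−E_N)/(RT) = (22.0−87.2)×10³/(8.314×372) = -65200/3093 = -21.08.
k_N/k_P = (7.79×10^12/263)·exp(-21.08) = 2.962×10^10 × 6.991×10^-10 = 20.7.
Since E_N > E_P, raising the temperature improves selectivity toward N.

20.7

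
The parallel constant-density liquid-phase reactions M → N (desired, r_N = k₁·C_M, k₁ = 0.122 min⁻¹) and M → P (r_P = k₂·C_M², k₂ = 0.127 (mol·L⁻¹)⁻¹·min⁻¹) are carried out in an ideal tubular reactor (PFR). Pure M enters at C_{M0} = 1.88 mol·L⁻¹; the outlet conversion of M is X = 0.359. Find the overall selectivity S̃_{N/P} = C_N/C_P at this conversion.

C_M = C_{M0}(1−X) = 1.205 mol·L⁻¹.
Along a PFR/batch, dC_N/dC_M = −r_N/(r_N+r_P) = −k₁/(k₁+k₂·C_M).
Integrating from C_{M0} to C_M: C_N = (0.122/0.127)·ln[(0.122+0.127·1.88)/(0.122+0.127·1.21)] = 0.9606·ln(0.3608/0.2750) = 0.2606 mol·L⁻¹.
C_P = (C_{M0}−C_M)−C_N = 0.4143 mol·L⁻¹; S̃_{N/P} = 0.2606/0.4143 = 0.629.

0.629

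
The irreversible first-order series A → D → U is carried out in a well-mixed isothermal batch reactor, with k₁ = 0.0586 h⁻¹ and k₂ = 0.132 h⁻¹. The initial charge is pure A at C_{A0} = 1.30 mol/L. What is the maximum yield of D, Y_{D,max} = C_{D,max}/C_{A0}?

For a first-order series the maximum intermediate yield is C_{D,max}/C_{A0} = (k₁/k₂)^[k₂/(k₂−k₁)].
= (0.0586/0.132)^(0.132/(0.132−0.0586)) = (0.4439)^(1.798) = 0.2321.

0.232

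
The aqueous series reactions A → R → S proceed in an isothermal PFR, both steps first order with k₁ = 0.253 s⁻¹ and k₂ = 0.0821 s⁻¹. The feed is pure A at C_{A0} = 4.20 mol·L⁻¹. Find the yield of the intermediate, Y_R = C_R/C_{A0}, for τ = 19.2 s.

0.295

Solving the coupled first-order balances gives C_R(τ) = [k₁/(k₂−k₁)]·C_{A0}·(e^(−k₁τ) − e^(−k₂τ)).
e^(−k₁τ) = e^(−0.253×19.2) = e^(−4.858) = 0.007769; e^(−k₂τ) = e^(−1.576) = 0.2067.
C_R = 0.253×4.20/(0.0821−0.253) × (0.007769−0.2067) = (-6.218)×(-0.1990) = 1.237 mol·L⁻¹.
Y_R = C_R/C_{A0} = 1.237/4.20 = 0.295.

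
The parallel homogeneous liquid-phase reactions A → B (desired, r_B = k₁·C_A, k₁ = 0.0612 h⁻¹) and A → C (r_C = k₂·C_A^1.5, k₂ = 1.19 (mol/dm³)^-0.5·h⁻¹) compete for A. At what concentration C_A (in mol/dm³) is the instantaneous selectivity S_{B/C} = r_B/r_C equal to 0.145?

S_{B/C} = (k₁/k₂)·C_A^-0.5 ⇒ C_A = (S·k₂/k₁)^(-2).
= (0.145×1.19/0.0612)^(-2) = (2.819)^(-2) = 0.126 mol/dm³.

0.126 mol/dm³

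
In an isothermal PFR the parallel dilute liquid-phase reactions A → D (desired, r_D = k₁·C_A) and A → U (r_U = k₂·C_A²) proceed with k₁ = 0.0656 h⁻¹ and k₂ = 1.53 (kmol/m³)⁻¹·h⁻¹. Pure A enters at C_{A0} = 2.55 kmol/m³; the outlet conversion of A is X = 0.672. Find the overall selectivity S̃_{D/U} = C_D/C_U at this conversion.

C_A = C_{A0}(1−X) = 0.8364 kmol/m³.
Along a PFR/batch, dC_D/dC_A = −r_D/(r_D+r_U) = −k₁/(k₁+k₂·C_A).
Integrating from C_{A0} to C_A: C_D = (0.0656/1.53)·ln[(0.0656+1.53·2.55)/(0.0656+1.53·0.836)] = 0.04288·ln(3.967/1.345) = 0.04637 kmol/m³.
C_U = (C_{A0}−C_A)−C_D = 1.667 kmol/m³; S̃_{D/U} = 0.04637/1.667 = 0.0278.

0.0278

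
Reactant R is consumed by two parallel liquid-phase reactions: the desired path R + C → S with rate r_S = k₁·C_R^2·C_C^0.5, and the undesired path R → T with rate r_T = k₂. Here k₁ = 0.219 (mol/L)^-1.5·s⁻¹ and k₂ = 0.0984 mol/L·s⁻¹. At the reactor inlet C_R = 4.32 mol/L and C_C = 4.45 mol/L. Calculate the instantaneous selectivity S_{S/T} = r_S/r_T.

S_{S/T} = r_S/r_T = (k₁·C_R^2·C_C^0.5)/(k₂) = (k₁/k₂)·C_R^2·C_C^0.5.
= (0.219×4.320^2×4.450^0.5) / (0.0984) = 8.622/0.09840 = 87.6.

87.6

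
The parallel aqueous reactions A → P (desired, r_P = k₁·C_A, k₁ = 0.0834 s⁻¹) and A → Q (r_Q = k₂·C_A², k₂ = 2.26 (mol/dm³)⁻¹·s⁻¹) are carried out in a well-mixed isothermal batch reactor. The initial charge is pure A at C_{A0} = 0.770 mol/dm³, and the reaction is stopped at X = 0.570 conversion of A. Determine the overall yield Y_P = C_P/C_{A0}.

0.0376

C_A = C_{A0}(1−X) = 0.3311 mol/dm³.
Along a PFR/batch, dC_P/dC_A = −r_P/(r_P+r_Q) = −k₁/(k₁+k₂·C_A).
Integrating from C_{A0} to C_A: C_P = (0.0834/2.26)·ln[(0.0834+2.26·0.770)/(0.0834+2.26·0.331)] = 0.03690·ln(1.824/0.8317) = 0.02897 mol/dm³.
Y_P = C_P/C_{A0} = 0.02897/0.770 = 0.0376.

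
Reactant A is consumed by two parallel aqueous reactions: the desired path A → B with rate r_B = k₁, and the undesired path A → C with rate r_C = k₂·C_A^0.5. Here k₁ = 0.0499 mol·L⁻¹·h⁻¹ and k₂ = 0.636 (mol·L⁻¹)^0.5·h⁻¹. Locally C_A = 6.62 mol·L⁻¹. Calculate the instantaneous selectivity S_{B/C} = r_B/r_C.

0.0305

S_{B/C} = r_B/r_C = (k₁)/(k₂·C_A^0.5) = (k₁/k₂)·C_A^-0.5.
= (0.0499) / (0.636×6.620^0.5) = 0.04990/1.636 = 0.0305.
The undesired path is higher order in A, so low C_A (CSTR or dilute feed) favours B.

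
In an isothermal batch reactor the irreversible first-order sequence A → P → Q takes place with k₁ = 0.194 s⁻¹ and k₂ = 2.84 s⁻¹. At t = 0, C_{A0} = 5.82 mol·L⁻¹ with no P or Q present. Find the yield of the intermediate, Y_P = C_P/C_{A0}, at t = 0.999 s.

Solving the coupled first-order balances gives C_P(t) = [k₁/(k₂−k₁)]·C_{A0}·(e^(−k₁t) − e^(−k₂t)).
e^(−k₁t) = e^(−0.194×0.999) = e^(−0.1938) = 0.8238; e^(−k₂t) = e^(−2.837) = 0.05859.
C_P = 0.194×5.82/(2.84−0.194) × (0.8238−0.05859) = 0.4267×0.7652 = 0.3265 mol·L⁻¹.
Y_P = C_P/C_{A0} = 0.3265/5.82 = 0.0561.

0.0561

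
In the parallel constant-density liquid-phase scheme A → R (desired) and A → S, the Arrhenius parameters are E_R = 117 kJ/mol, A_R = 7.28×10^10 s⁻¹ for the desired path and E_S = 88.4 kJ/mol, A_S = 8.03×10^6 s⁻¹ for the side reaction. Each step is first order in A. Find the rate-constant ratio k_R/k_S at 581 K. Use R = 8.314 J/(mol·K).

24.3

With equal orders, S_{R/S} = k_R/k_S = (A_R/A_S)·exp[(E_S−E_R)/(RT)].
(E_S−E_R)/(RT) = (88.4−117)×10³/(8.314×581) = -28600/4830 = -5.921.
k_R/k_S = (7.28×10^10/8.03×10^6)·exp(-5.921) = 9066 × 0.002683 = 24.3.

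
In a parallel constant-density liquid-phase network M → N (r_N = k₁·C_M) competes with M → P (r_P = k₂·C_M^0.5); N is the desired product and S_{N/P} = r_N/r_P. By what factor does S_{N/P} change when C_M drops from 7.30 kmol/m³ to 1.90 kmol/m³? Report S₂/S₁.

S_{N/P} = (k₁/k₂)·C_M^0.5, so S₂/S₁ = (C_{M,2}/C_{M,1})^0.5.
= (1.90/7.30)^0.5 = (0.2603)^0.5 = 0.510.
Selectivity toward N falls as C_M falls — high-concentration operation is favoured.

0.510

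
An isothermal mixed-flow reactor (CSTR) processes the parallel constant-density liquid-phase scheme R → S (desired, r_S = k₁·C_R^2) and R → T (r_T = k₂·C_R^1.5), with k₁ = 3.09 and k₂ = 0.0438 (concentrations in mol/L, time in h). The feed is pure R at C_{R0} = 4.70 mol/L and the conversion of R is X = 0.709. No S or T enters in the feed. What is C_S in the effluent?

3.29 mol/L

Exit C_R = C_{R0}(1−X) = 4.70×0.291 = 1.368 mol/L.
In a CSTR the entire volume is at exit conditions, so r_S = 3.09×1.368^2 = 5.780 and r_T = 0.0438×1.368^1.5 = 0.07006.
Fraction of consumed R going to S: r_S/(r_S+r_T) = 0.9880.
C_S = 0.9880·C_{R0}·X = 0.9880×4.70×0.709 = 3.29 mol/L.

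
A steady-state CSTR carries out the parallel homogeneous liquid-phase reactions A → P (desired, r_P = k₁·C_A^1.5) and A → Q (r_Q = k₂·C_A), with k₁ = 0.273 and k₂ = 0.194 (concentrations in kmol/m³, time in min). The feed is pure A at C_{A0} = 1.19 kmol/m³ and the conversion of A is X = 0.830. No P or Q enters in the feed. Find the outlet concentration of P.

Exit C_A = C_{A0}(1−X) = 1.19×0.170 = 0.2023 kmol/m³.
A CSTR operates uniformly at the exit composition, giving r_P = 0.02484 and r_Q = 0.03925 (each k·C_A^n at C_A = 0.2023).
Fraction of consumed A going to P: r_P/(r_P+r_Q) = 0.3876.
C_P = 0.3876·C_{A0}·X = 0.3876×1.19×0.830 = 0.383 kmol/m³.

0.383 kmol/m³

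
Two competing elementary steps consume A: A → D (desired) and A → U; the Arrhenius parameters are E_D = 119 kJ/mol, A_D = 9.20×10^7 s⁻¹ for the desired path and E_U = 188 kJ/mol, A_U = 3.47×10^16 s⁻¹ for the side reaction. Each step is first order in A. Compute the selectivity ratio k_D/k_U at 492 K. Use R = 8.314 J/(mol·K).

With equal orders, S_{D/U} = k_D/k_U = (A_D/A_U)·exp[(E_U−E_D)/(RT)].
(E_U−E_D)/(RT) = (188−119)×10³/(8.314×492) = 69000/4090 = 16.87.
k_D/k_U = (9.20×10^7/3.47×10^16)·exp(16.87) = 2.651×10^-9 × 2.118×10^7 = 0.0561.
Since E_D < E_U, lowering the temperature improves selectivity toward D.

0.0561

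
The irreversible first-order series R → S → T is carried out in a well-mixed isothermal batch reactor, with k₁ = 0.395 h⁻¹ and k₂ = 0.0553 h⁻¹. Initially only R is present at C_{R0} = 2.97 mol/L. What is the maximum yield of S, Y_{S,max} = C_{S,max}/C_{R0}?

For a first-order series the maximum intermediate yield is C_{S,max}/C_{R0} = (k₁/k₂)^[k₂/(k₂−k₁)].
= (0.395/0.0553)^(0.0553/(0.0553−0.395)) = (7.143)^(-0.1628) = 0.7261.

0.726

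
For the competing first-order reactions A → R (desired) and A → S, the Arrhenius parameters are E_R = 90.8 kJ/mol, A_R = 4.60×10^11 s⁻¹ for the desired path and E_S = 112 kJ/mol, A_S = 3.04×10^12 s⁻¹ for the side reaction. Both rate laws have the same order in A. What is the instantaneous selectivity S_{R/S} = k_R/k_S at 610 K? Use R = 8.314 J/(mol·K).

9.89

Since both paths have the same order in A, the concentration cancels and S_{R/S} = k_R/k_S = (A_R/A_S)·exp[(E_S−E_R)/(RT)].
(E_S−E_R)/(RT) = (112−90.8)×10³/(8.314×610) = 21200/5072 = 4.180.
k_R/k_S = (4.60×10^11/3.04×10^12)·exp(4.180) = 0.1513 × 65.38 = 9.89.
Since E_R < E_S, lowering the temperature improves selectivity toward R.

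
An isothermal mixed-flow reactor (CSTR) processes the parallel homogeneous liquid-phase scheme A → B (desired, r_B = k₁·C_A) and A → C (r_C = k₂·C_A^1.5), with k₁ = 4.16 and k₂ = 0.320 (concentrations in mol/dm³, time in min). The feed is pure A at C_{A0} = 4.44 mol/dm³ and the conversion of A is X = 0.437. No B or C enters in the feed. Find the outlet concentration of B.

1.73 mol/dm³

Exit C_A = C_{A0}(1−X) = 4.44×0.563 = 2.500 mol/dm³.
A CSTR operates uniformly at the exit composition, giving r_B = 10.40 and r_C = 1.265 (each k·C_A^n at C_A = 2.500).
Fraction of consumed A going to B: r_B/(r_B+r_C) = 0.8916.
C_B = 0.8916·C_{A0}·X = 0.8916×4.44×0.437 = 1.73 mol/dm³.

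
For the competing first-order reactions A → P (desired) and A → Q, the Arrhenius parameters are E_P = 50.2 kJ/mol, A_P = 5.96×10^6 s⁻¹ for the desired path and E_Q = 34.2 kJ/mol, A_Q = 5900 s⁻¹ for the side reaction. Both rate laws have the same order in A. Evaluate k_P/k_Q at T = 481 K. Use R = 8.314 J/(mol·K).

Since both paths have the same order in A, the concentration cancels and S_{P/Q} = k_P/k_Q = (A_P/A_Q)·exp[(E_Q−E_P)/(RT)].
(E_Q−E_P)/(RT) = (34.2−50.2)×10³/(8.314×481) = -16000/3999 = -4.001.
k_P/k_Q = (5.96×10^6/5900)·exp(-4.001) = 1010 × 0.01830 = 18.5.

18.5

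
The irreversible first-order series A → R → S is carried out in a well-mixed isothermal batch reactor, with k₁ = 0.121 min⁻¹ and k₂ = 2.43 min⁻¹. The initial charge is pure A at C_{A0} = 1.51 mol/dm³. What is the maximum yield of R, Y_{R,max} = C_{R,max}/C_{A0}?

0.0426

For a first-order series the maximum intermediate yield is C_{R,max}/C_{A0} = (k₁/k₂)^[k₂/(k₂−k₁)].
= (0.121/2.43)^(2.43/(2.43−0.121)) = (0.04979)^(1.052) = 0.04255.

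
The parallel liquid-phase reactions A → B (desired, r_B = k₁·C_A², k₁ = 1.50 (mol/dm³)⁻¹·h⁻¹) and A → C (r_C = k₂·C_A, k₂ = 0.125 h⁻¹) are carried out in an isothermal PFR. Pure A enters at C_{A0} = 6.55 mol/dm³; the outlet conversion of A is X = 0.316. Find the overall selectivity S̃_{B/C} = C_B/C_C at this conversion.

C_A = C_{A0}(1−X) = 4.480 mol/dm³.
Along a PFR/batch, dC_C/dC_A = −r_C/(r_B+r_C) = −k₂/(k₂+k₁·C_A).
Integrating from C_{A0} to C_A: C_C = (0.125/1.50)·ln[(0.125+1.50·6.55)/(0.125+1.50·4.48)] = 0.08333·ln(9.950/6.845) = 0.03117 mol/dm³.
Then C_B = (C_{A0}−C_A) − C_C = 2.070 − 0.03117 = 2.039 mol/dm³.
S̃_{B/C} = C_B/C_C = 2.039/0.03117 = 65.4.

65.4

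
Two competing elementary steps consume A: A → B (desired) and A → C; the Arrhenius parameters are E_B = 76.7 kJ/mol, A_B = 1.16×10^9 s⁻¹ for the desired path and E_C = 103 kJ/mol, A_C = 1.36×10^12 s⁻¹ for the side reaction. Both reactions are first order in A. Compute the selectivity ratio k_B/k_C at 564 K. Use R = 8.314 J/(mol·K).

Since both paths have the same order in A, the concentration cancels and S_{B/C} = k_B/k_C = (A_B/A_C)·exp[(E_C−E_B)/(RT)].
(E_C−E_B)/(RT) = (103−76.7)×10³/(8.314×564) = 26300/4689 = 5.609.
k_B/k_C = (1.16×10^9/1.36×10^12)·exp(5.609) = 8.529×10^-4 × 272.8 = 0.233.

0.233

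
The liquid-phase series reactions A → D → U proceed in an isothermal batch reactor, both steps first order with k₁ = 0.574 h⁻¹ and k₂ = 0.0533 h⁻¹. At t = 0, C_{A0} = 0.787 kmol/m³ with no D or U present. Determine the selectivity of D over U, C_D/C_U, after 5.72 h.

The intermediate concentration in a first-order A→B→C sequence is C_D = k₁C_{A0}(e^(−k₁t) − e^(−k₂t))/(k₂−k₁).
e^(−k₁t) = e^(−0.574×5.72) = e^(−3.283) = 0.03751; e^(−k₂t) = e^(−0.3049) = 0.7372.
C_D = 0.574×0.787/(0.0533−0.574) × (0.03751−0.7372) = (-0.8676)×(-0.6997) = 0.6070 kmol/m³.
C_A = C_{A0}e^(−k₁t) = 0.02952 kmol/m³, so C_U = C_{A0}−C_A−C_D = 0.1504 kmol/m³; C_D/C_U = 4.03.

4.03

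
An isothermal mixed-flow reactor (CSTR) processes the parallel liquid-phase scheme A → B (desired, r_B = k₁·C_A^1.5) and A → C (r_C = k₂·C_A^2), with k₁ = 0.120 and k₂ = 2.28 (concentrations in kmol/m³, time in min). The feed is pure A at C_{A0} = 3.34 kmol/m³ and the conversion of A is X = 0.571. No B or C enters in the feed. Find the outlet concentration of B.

0.0803 kmol/m³

Exit C_A = C_{A0}(1−X) = 3.34×0.429 = 1.433 kmol/m³.
A CSTR operates uniformly at the exit composition, giving r_B = 0.2058 and r_C = 4.681 (each k·C_A^n at C_A = 1.433).
Fraction of consumed A going to B: r_B/(r_B+r_C) = 0.04212.
C_B = 0.04212·C_{A0}·X = 0.04212×3.34×0.571 = 0.0803 kmol/m³.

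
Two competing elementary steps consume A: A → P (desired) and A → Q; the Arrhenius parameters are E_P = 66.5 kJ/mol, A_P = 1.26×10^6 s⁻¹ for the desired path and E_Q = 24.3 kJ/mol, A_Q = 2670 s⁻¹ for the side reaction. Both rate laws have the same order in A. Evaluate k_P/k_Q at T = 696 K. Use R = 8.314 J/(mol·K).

0.321

k_P/k_Q = (A_P/A_Q)·exp[−(E_P−E_Q)/(RT)] = (A_P/A_Q)·exp[(E_Q−E_P)/(RT)].
(E_Q−E_P)/(RT) = (24.3−66.5)×10³/(8.314×696) = -42200/5787 = -7.293.
k_P/k_Q = (1.26×10^6/2670)·exp(-7.293) = 471.9 × 6.804×10^-4 = 0.321.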